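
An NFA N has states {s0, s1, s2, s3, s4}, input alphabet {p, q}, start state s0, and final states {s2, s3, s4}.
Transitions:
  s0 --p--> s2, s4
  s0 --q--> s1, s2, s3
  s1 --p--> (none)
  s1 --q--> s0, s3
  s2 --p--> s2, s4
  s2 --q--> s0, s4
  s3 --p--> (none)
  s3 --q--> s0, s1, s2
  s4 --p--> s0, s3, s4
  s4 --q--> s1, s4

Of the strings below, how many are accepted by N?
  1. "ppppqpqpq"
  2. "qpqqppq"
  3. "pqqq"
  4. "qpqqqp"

"ppppqpqpq": accepted
"qpqqppq": accepted
"pqqq": accepted
"qpqqqp": accepted

4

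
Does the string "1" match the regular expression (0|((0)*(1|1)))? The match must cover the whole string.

yes

The right alternative ((0)*(1|1)) matches 1.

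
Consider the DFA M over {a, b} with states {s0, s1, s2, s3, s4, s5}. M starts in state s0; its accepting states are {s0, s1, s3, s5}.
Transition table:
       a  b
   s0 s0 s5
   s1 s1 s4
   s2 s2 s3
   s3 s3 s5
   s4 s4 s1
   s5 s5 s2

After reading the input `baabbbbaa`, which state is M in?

s0 --b--> s5
s5 --a--> s5
s5 --a--> s5
s5 --b--> s2
s2 --b--> s3
s3 --b--> s5
s5 --b--> s2
s2 --a--> s2
s2 --a--> s2

s2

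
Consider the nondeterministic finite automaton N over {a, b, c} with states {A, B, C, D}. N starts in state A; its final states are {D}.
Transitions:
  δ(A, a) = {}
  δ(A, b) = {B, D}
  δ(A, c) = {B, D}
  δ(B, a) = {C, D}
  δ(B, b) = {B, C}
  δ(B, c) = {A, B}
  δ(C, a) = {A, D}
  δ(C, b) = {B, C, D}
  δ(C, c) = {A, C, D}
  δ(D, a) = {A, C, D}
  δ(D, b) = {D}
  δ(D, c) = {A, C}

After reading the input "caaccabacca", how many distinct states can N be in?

Start: {A}
read c: {B, D}
read a: {A, C, D}
read a: {A, C, D}
read c: {A, B, C, D}
read c: {A, B, C, D}
read a: {A, C, D}
read b: {B, C, D}
read a: {A, C, D}
read c: {A, B, C, D}
read c: {A, B, C, D}
read a: {A, C, D}
Final reachable set {A, C, D} has 3 states.

3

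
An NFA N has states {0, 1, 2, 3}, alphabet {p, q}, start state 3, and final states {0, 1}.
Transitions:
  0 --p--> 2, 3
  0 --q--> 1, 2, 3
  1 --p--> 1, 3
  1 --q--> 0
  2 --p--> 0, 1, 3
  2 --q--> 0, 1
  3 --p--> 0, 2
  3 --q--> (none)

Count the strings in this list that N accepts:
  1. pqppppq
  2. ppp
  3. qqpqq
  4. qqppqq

2

pqppppq: accepted
ppp: accepted
qqpqq: rejected
qqppqq: rejected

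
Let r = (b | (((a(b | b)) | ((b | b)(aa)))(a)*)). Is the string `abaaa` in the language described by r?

The right alternative (((a(b|b))|((b|b)(aa)))(a)*) matches abaaa.

yes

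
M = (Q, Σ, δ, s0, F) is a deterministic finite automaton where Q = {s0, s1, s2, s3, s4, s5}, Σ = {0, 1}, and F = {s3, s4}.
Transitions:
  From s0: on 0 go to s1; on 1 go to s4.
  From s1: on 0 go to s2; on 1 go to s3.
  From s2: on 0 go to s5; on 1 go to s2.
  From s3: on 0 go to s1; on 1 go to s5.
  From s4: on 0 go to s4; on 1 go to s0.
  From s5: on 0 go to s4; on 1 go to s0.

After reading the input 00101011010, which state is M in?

s1

s0 --0--> s1
s1 --0--> s2
s2 --1--> s2
s2 --0--> s5
s5 --1--> s0
s0 --0--> s1
s1 --1--> s3
s3 --1--> s5
s5 --0--> s4
s4 --1--> s0
s0 --0--> s1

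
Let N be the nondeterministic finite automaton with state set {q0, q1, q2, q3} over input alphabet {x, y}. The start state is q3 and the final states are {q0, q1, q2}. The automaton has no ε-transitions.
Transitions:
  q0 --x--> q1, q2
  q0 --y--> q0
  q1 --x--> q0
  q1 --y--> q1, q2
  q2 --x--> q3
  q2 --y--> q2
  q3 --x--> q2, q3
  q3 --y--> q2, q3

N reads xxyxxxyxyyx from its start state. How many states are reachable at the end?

Start: {q3}
read x: {q2, q3}
read x: {q2, q3}
read y: {q2, q3}
read x: {q2, q3}
read x: {q2, q3}
read x: {q2, q3}
read y: {q2, q3}
read x: {q2, q3}
read y: {q2, q3}
read y: {q2, q3}
read x: {q2, q3}
Final reachable set {q2, q3} has 2 states.

2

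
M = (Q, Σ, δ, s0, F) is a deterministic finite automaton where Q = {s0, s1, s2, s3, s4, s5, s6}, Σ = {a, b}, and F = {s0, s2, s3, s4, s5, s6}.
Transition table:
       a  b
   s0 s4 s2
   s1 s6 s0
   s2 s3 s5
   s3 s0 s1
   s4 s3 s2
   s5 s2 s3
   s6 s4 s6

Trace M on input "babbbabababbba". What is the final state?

s0 --b--> s2
s2 --a--> s3
s3 --b--> s1
s1 --b--> s0
s0 --b--> s2
s2 --a--> s3
s3 --b--> s1
s1 --a--> s6
s6 --b--> s6
s6 --a--> s4
s4 --b--> s2
s2 --b--> s5
s5 --b--> s3
s3 --a--> s0

s0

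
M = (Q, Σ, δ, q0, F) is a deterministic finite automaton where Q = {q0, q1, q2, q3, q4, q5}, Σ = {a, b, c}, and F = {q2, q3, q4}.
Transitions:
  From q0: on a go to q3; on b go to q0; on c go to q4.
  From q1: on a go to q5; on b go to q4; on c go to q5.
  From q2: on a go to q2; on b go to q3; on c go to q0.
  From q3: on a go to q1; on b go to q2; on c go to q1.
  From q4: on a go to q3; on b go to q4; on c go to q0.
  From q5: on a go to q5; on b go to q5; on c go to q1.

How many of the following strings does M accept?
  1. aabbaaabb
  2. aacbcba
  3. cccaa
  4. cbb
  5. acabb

2

aabbaaabb: rejected
aacbcba: accepted
cccaa: rejected
cbb: accepted
acabb: rejected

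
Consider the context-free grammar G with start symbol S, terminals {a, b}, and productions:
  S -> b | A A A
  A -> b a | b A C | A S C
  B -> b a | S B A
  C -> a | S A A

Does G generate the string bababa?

yes

S ⇒ AAA ⇒ baAA ⇒ babaA ⇒ bababa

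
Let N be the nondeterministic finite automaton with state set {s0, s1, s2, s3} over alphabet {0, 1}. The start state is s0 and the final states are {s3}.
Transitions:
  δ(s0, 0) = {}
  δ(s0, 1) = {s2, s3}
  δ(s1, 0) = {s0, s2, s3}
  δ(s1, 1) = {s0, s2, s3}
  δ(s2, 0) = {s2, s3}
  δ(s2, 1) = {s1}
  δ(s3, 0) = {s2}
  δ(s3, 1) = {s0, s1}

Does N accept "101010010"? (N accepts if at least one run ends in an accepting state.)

accepted

Start: {s0}
read 1: {s2, s3}
read 0: {s2, s3}
read 1: {s0, s1}
read 0: {s0, s2, s3}
read 1: {s0, s1, s2, s3}
read 0: {s0, s2, s3}
read 0: {s2, s3}
read 1: {s0, s1}
read 0: {s0, s2, s3}
Reachable ∩ accepting = {s3} — nonempty.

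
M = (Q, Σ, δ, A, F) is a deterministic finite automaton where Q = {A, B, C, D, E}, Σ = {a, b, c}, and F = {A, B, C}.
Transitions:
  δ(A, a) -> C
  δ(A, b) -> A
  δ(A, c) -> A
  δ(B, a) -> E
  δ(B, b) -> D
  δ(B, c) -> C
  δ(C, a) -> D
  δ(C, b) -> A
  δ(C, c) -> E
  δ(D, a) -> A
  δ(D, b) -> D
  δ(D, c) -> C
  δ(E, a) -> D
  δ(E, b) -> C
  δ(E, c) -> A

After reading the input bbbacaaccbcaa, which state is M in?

A --b--> A
A --b--> A
A --b--> A
A --a--> C
C --c--> E
E --a--> D
D --a--> A
A --c--> A
A --c--> A
A --b--> A
A --c--> A
A --a--> C
C --a--> D

D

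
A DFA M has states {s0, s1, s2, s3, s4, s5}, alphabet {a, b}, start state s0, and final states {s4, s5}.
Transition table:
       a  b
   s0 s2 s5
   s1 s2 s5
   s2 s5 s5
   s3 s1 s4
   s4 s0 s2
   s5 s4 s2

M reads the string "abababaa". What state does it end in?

s0 --a--> s2
s2 --b--> s5
s5 --a--> s4
s4 --b--> s2
s2 --a--> s5
s5 --b--> s2
s2 --a--> s5
s5 --a--> s4

s4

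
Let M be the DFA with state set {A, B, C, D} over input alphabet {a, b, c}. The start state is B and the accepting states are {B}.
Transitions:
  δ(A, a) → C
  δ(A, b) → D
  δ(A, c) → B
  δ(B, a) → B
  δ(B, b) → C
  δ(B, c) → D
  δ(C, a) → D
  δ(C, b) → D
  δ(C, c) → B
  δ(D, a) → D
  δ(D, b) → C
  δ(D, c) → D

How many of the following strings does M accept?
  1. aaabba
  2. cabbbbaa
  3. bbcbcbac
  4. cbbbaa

aaabba: rejected
cabbbbaa: rejected
bbcbcbac: rejected
cbbbaa: rejected

0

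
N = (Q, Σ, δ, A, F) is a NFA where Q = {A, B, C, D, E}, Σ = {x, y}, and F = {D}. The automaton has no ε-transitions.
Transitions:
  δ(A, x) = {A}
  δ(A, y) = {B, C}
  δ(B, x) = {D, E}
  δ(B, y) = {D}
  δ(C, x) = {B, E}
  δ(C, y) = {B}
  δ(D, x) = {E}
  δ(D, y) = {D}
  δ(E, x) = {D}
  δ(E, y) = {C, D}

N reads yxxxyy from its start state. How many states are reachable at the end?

2

Start: {A}
read y: {B, C}
read x: {B, D, E}
read x: {D, E}
read x: {D, E}
read y: {C, D}
read y: {B, D}
Final reachable set {B, D} has 2 states.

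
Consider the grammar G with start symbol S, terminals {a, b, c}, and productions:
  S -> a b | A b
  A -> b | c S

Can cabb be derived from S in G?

yes

S ⇒ Ab ⇒ cSb ⇒ cabb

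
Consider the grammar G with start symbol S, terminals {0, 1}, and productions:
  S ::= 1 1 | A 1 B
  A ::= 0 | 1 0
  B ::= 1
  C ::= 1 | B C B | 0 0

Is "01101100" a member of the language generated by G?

no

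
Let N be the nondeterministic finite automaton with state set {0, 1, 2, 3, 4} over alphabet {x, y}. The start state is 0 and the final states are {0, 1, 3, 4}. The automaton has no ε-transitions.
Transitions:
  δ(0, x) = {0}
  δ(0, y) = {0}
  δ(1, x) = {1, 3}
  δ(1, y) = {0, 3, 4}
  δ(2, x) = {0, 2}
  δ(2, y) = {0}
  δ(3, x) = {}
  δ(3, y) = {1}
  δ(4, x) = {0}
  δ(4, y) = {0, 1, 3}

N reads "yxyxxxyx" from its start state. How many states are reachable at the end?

1

Start: {0}
read y: {0}
read x: {0}
read y: {0}
read x: {0}
read x: {0}
read x: {0}
read y: {0}
read x: {0}
Final reachable set {0} has 1 state.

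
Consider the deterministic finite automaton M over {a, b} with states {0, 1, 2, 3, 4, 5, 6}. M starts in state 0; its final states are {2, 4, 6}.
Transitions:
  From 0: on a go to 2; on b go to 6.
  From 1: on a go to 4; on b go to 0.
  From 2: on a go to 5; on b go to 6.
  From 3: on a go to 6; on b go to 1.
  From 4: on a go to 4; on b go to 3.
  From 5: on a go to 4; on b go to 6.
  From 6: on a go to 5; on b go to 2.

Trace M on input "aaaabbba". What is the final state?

0 --a--> 2
2 --a--> 5
5 --a--> 4
4 --a--> 4
4 --b--> 3
3 --b--> 1
1 --b--> 0
0 --a--> 2

2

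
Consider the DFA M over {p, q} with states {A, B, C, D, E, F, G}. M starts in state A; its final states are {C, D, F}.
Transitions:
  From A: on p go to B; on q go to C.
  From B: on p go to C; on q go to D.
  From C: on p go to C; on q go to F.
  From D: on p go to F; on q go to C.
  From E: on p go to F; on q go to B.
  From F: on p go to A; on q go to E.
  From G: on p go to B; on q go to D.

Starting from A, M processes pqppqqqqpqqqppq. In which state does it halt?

F

A --p--> B
B --q--> D
D --p--> F
F --p--> A
A --q--> C
C --q--> F
F --q--> E
E --q--> B
B --p--> C
C --q--> F
F --q--> E
E --q--> B
B --p--> C
C --p--> C
C --q--> F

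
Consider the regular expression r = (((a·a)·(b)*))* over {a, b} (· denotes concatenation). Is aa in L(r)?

yes

Split into 1 piece aa; each matches ((a·a)·(b)*).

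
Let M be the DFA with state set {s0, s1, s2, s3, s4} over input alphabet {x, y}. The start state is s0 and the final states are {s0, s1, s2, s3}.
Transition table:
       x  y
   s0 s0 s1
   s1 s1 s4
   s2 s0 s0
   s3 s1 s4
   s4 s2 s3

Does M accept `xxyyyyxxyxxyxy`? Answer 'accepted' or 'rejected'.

s0 --x--> s0
s0 --x--> s0
s0 --y--> s1
s1 --y--> s4
s4 --y--> s3
s3 --y--> s4
s4 --x--> s2
s2 --x--> s0
s0 --y--> s1
s1 --x--> s1
s1 --x--> s1
s1 --y--> s4
s4 --x--> s2
s2 --y--> s0
End in state s0, which is an accepting state.

accepted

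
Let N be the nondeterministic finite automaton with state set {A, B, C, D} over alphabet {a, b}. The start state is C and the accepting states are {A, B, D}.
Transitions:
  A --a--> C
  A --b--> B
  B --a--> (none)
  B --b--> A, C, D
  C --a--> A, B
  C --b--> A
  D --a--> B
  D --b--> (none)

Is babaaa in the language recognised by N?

Start: {C}
read b: {A}
read a: {C}
read b: {A}
read a: {C}
read a: {A, B}
read a: {C}
Reachable ∩ accepting = {} — empty.

rejected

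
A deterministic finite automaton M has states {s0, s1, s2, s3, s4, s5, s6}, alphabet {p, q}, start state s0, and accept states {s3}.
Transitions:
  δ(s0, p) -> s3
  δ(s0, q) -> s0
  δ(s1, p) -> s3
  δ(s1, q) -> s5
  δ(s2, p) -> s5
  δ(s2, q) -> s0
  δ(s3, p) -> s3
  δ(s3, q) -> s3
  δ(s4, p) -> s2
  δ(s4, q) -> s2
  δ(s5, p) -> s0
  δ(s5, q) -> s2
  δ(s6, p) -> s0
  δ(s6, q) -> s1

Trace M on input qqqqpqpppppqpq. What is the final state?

s0 --q--> s0
s0 --q--> s0
s0 --q--> s0
s0 --q--> s0
s0 --p--> s3
s3 --q--> s3
s3 --p--> s3
s3 --p--> s3
s3 --p--> s3
s3 --p--> s3
s3 --p--> s3
s3 --q--> s3
s3 --p--> s3
s3 --q--> s3

s3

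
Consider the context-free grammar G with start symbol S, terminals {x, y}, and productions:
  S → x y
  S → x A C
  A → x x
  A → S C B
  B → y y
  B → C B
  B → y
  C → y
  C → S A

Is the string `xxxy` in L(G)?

yes

S ⇒ xAC ⇒ xxxC ⇒ xxxy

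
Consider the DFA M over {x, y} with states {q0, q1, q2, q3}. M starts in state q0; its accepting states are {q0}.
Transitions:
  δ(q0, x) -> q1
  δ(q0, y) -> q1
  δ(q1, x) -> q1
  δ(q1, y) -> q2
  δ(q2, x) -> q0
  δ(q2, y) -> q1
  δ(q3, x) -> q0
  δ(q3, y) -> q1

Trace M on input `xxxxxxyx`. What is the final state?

q0 --x--> q1
q1 --x--> q1
q1 --x--> q1
q1 --x--> q1
q1 --x--> q1
q1 --x--> q1
q1 --y--> q2
q2 --x--> q0

q0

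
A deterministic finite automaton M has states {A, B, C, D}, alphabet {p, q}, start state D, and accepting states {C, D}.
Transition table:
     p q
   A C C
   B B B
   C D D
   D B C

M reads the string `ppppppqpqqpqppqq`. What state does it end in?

B

D --p--> B
B --p--> B
B --p--> B
B --p--> B
B --p--> B
B --p--> B
B --q--> B
B --p--> B
B --q--> B
B --q--> B
B --p--> B
B --q--> B
B --p--> B
B --p--> B
B --q--> B
B --q--> B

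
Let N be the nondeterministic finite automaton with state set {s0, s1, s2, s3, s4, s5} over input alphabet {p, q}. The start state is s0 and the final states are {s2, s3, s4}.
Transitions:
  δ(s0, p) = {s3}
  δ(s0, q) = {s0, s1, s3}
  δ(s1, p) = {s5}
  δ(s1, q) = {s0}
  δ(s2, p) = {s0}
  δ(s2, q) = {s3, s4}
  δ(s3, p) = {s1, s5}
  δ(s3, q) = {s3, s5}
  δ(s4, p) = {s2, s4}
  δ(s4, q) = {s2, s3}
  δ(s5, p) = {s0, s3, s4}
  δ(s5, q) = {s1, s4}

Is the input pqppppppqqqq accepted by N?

Start: {s0}
read p: {s3}
read q: {s3, s5}
read p: {s0, s1, s3, s4, s5}
read p: {s0, s1, s2, s3, s4, s5}
read p: {s0, s1, s2, s3, s4, s5}
read p: {s0, s1, s2, s3, s4, s5}
read p: {s0, s1, s2, s3, s4, s5}
read p: {s0, s1, s2, s3, s4, s5}
read q: {s0, s1, s2, s3, s4, s5}
read q: {s0, s1, s2, s3, s4, s5}
read q: {s0, s1, s2, s3, s4, s5}
read q: {s0, s1, s2, s3, s4, s5}
Reachable ∩ accepting = {s2, s3, s4} — nonempty.

accepted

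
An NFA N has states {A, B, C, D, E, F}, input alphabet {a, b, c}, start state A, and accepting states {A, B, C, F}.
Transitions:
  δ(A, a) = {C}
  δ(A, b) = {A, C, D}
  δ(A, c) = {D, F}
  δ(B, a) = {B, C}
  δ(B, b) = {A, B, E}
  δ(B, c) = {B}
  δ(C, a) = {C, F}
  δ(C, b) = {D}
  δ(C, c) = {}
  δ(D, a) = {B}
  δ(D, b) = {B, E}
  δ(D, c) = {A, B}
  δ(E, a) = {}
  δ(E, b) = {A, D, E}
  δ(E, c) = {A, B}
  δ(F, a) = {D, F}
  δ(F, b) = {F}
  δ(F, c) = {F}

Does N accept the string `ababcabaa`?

Start: {A}
read a: {C}
read b: {D}
read a: {B}
read b: {A, B, E}
read c: {A, B, D, F}
read a: {B, C, D, F}
read b: {A, B, D, E, F}
read a: {B, C, D, F}
read a: {B, C, D, F}
Reachable ∩ accepting = {B, C, F} — nonempty.

accepted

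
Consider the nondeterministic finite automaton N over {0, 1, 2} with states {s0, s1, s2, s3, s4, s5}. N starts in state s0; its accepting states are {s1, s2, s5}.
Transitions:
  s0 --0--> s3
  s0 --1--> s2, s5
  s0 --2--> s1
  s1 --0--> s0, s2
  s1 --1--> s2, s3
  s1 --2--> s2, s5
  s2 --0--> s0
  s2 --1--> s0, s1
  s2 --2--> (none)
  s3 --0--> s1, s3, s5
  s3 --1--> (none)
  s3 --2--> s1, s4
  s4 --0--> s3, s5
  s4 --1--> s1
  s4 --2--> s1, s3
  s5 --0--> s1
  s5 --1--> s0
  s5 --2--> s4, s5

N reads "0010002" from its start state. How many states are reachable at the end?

4

Start: {s0}
read 0: {s3}
read 0: {s1, s3, s5}
read 1: {s0, s2, s3}
read 0: {s0, s1, s3, s5}
read 0: {s0, s1, s2, s3, s5}
read 0: {s0, s1, s2, s3, s5}
read 2: {s1, s2, s4, s5}
Final reachable set {s1, s2, s4, s5} has 4 states.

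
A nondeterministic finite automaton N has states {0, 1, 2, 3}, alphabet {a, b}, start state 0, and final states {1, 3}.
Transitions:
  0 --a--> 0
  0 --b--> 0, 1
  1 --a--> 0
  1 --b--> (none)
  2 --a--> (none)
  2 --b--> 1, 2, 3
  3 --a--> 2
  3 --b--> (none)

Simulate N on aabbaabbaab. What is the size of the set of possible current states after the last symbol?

Start: {0}
read a: {0}
read a: {0}
read b: {0, 1}
read b: {0, 1}
read a: {0}
read a: {0}
read b: {0, 1}
read b: {0, 1}
read a: {0}
read a: {0}
read b: {0, 1}
Final reachable set {0, 1} has 2 states.

2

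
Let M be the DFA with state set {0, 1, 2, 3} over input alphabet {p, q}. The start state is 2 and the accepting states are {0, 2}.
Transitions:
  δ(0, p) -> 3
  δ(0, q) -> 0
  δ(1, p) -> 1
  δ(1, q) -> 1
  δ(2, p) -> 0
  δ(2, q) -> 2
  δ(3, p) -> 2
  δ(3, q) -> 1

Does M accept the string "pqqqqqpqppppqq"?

2 --p--> 0
0 --q--> 0
0 --q--> 0
0 --q--> 0
0 --q--> 0
0 --q--> 0
0 --p--> 3
3 --q--> 1
1 --p--> 1
1 --p--> 1
1 --p--> 1
1 --p--> 1
1 --q--> 1
1 --q--> 1
End in state 1, which is not an accepting state.

rejected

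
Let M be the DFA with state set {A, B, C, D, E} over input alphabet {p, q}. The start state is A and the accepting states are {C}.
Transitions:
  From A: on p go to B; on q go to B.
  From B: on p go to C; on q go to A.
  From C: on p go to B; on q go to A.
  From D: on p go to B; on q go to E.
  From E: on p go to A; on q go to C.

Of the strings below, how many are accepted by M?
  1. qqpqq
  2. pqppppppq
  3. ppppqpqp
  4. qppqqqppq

qqpqq: rejected
pqppppppq: rejected
ppppqpqp: rejected
qppqqqppq: rejected

0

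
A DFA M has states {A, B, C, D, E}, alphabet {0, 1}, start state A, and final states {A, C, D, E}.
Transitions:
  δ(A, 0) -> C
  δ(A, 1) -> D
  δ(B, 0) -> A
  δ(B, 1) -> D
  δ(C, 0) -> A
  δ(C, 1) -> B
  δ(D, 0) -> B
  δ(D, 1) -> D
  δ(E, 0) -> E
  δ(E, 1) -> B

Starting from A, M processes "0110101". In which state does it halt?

A --0--> C
C --1--> B
B --1--> D
D --0--> B
B --1--> D
D --0--> B
B --1--> D

D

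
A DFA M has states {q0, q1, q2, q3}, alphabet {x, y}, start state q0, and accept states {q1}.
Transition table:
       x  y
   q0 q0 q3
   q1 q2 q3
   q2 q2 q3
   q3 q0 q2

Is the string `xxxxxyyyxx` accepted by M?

rejected

q0 --x--> q0
q0 --x--> q0
q0 --x--> q0
q0 --x--> q0
q0 --x--> q0
q0 --y--> q3
q3 --y--> q2
q2 --y--> q3
q3 --x--> q0
q0 --x--> q0
End in state q0, which is not an accepting state.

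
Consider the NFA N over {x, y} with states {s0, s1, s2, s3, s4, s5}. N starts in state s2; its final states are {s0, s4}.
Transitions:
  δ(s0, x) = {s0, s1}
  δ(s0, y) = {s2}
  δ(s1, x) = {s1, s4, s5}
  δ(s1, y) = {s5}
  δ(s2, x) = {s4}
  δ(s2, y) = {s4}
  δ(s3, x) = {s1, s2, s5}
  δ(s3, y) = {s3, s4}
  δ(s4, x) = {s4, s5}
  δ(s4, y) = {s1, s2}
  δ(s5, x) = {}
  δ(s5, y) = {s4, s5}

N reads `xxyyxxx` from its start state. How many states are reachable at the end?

3

Start: {s2}
read x: {s4}
read x: {s4, s5}
read y: {s1, s2, s4, s5}
read y: {s1, s2, s4, s5}
read x: {s1, s4, s5}
read x: {s1, s4, s5}
read x: {s1, s4, s5}
Final reachable set {s1, s4, s5} has 3 states.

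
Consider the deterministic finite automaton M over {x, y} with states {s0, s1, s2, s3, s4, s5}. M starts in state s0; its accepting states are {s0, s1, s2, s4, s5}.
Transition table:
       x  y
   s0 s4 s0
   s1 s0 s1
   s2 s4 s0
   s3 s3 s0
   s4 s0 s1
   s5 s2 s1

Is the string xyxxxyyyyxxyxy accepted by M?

accepted

s0 --x--> s4
s4 --y--> s1
s1 --x--> s0
s0 --x--> s4
s4 --x--> s0
s0 --y--> s0
s0 --y--> s0
s0 --y--> s0
s0 --y--> s0
s0 --x--> s4
s4 --x--> s0
s0 --y--> s0
s0 --x--> s4
s4 --y--> s1
End in state s1, which is an accepting state.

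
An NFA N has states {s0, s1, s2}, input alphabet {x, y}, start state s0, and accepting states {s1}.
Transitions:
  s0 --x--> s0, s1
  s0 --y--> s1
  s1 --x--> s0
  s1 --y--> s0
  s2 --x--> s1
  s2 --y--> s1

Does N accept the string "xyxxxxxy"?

Start: {s0}
read x: {s0, s1}
read y: {s0, s1}
read x: {s0, s1}
read x: {s0, s1}
read x: {s0, s1}
read x: {s0, s1}
read x: {s0, s1}
read y: {s0, s1}
Reachable ∩ accepting = {s1} — nonempty.

accepted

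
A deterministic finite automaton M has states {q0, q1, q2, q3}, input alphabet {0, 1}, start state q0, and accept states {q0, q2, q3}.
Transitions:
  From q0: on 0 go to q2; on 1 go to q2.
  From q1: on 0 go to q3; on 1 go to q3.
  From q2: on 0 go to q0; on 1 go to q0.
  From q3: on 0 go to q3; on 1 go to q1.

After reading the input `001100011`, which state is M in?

q2

q0 --0--> q2
q2 --0--> q0
q0 --1--> q2
q2 --1--> q0
q0 --0--> q2
q2 --0--> q0
q0 --0--> q2
q2 --1--> q0
q0 --1--> q2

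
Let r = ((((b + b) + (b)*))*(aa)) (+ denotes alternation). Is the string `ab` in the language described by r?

No split of ab into u·v has (((b+b)+(b)*))* matching u and (aa) matching v.

no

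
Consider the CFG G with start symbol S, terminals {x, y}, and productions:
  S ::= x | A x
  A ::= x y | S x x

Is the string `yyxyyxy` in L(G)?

no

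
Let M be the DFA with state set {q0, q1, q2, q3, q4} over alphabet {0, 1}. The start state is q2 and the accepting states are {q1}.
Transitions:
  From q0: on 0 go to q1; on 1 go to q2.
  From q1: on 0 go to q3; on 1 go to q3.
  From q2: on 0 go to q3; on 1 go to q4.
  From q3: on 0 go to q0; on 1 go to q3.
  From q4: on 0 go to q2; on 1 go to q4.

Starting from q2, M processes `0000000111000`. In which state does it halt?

q2 --0--> q3
q3 --0--> q0
q0 --0--> q1
q1 --0--> q3
q3 --0--> q0
q0 --0--> q1
q1 --0--> q3
q3 --1--> q3
q3 --1--> q3
q3 --1--> q3
q3 --0--> q0
q0 --0--> q1
q1 --0--> q3

q3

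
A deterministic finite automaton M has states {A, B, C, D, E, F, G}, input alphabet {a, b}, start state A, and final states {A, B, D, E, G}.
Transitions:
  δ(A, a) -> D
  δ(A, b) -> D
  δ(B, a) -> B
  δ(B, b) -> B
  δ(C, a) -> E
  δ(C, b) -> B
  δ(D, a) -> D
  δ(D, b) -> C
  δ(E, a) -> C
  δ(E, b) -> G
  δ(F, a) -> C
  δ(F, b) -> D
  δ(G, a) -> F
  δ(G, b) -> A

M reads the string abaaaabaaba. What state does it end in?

B

A --a--> D
D --b--> C
C --a--> E
E --a--> C
C --a--> E
E --a--> C
C --b--> B
B --a--> B
B --a--> B
B --b--> B
B --a--> B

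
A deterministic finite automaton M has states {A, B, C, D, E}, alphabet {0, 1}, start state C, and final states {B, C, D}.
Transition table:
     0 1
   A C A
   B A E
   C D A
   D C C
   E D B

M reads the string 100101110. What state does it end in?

C --1--> A
A --0--> C
C --0--> D
D --1--> C
C --0--> D
D --1--> C
C --1--> A
A --1--> A
A --0--> C

C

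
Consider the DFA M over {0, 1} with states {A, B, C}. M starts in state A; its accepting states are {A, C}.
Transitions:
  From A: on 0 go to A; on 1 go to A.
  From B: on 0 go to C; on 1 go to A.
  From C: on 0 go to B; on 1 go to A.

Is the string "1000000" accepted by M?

A --1--> A
A --0--> A
A --0--> A
A --0--> A
A --0--> A
A --0--> A
A --0--> A
End in state A, which is an accepting state.

accepted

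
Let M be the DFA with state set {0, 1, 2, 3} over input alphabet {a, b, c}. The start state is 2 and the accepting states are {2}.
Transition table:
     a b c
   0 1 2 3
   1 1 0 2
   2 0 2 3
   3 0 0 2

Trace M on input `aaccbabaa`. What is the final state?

1

2 --a--> 0
0 --a--> 1
1 --c--> 2
2 --c--> 3
3 --b--> 0
0 --a--> 1
1 --b--> 0
0 --a--> 1
1 --a--> 1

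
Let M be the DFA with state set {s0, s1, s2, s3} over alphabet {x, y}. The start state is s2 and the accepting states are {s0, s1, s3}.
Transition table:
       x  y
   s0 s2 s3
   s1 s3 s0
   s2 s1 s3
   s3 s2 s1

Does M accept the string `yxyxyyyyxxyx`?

rejected

s2 --y--> s3
s3 --x--> s2
s2 --y--> s3
s3 --x--> s2
s2 --y--> s3
s3 --y--> s1
s1 --y--> s0
s0 --y--> s3
s3 --x--> s2
s2 --x--> s1
s1 --y--> s0
s0 --x--> s2
End in state s2, which is not an accepting state.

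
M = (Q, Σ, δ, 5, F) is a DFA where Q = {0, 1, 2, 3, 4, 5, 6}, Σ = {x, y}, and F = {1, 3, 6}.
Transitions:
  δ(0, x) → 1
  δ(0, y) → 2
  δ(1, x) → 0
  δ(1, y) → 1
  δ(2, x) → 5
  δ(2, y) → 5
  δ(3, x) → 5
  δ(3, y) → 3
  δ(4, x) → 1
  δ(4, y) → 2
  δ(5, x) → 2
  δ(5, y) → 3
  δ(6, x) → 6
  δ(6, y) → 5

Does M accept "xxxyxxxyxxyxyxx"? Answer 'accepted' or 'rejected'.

5 --x--> 2
2 --x--> 5
5 --x--> 2
2 --y--> 5
5 --x--> 2
2 --x--> 5
5 --x--> 2
2 --y--> 5
5 --x--> 2
2 --x--> 5
5 --y--> 3
3 --x--> 5
5 --y--> 3
3 --x--> 5
5 --x--> 2
End in state 2, which is not an accepting state.

rejected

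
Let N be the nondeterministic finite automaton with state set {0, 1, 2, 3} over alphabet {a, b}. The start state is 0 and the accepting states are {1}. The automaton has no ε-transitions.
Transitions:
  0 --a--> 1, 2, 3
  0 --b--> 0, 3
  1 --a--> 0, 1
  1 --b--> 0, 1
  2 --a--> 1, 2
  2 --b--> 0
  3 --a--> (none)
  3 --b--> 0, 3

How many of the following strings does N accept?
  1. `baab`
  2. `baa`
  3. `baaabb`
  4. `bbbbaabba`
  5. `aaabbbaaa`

5

`baab`: accepted
`baa`: accepted
`baaabb`: accepted
`bbbbaabba`: accepted
`aaabbbaaa`: accepted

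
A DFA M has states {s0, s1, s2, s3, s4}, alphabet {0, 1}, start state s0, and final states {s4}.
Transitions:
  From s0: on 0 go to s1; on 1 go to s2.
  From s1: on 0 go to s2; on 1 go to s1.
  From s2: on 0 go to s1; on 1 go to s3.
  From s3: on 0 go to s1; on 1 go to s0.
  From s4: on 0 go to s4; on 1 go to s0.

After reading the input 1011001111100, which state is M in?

s0 --1--> s2
s2 --0--> s1
s1 --1--> s1
s1 --1--> s1
s1 --0--> s2
s2 --0--> s1
s1 --1--> s1
s1 --1--> s1
s1 --1--> s1
s1 --1--> s1
s1 --1--> s1
s1 --0--> s2
s2 --0--> s1

s1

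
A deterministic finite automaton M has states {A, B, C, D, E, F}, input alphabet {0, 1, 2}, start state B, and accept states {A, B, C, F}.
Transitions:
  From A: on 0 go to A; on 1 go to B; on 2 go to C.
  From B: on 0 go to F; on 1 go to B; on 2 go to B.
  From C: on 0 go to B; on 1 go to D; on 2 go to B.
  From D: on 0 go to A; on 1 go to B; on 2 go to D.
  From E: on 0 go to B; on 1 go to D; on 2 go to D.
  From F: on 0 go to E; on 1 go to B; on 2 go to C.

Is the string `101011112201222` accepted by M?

B --1--> B
B --0--> F
F --1--> B
B --0--> F
F --1--> B
B --1--> B
B --1--> B
B --1--> B
B --2--> B
B --2--> B
B --0--> F
F --1--> B
B --2--> B
B --2--> B
B --2--> B
End in state B, which is an accepting state.

accepted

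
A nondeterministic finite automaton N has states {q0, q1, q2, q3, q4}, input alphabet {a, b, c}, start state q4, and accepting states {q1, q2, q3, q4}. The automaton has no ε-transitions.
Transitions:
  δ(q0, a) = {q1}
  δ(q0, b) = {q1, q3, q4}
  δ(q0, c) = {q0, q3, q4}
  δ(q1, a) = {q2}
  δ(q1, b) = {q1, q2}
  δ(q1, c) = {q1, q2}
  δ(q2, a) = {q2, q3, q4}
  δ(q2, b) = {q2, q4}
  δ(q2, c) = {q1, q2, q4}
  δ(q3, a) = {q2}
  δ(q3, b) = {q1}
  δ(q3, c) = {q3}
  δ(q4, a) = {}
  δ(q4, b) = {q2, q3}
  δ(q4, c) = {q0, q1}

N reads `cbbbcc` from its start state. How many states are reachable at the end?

5

Start: {q4}
read c: {q0, q1}
read b: {q1, q2, q3, q4}
read b: {q1, q2, q3, q4}
read b: {q1, q2, q3, q4}
read c: {q0, q1, q2, q3, q4}
read c: {q0, q1, q2, q3, q4}
Final reachable set {q0, q1, q2, q3, q4} has 5 states.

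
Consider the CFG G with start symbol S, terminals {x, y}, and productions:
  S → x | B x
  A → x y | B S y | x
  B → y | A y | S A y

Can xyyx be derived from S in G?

yes

S ⇒ Bx ⇒ Ayx ⇒ xyyx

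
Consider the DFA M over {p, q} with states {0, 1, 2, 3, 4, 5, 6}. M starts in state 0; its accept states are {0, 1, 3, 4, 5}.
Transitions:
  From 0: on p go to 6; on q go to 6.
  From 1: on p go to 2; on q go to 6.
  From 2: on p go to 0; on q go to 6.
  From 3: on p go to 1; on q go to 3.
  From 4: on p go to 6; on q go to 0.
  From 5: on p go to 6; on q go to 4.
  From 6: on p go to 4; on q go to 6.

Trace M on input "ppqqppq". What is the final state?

6

0 --p--> 6
6 --p--> 4
4 --q--> 0
0 --q--> 6
6 --p--> 4
4 --p--> 6
6 --q--> 6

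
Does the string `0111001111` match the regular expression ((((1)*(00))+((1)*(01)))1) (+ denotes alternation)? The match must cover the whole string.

No split of 0111001111 into u·v has (((1)*(00))+((1)*(01))) matching u and 1 matching v.

no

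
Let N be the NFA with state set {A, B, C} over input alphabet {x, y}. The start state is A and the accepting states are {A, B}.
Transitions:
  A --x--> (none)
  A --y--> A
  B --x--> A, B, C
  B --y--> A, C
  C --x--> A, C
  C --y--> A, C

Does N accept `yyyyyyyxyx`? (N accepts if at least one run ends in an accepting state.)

rejected

Start: {A}
read y: {A}
read y: {A}
read y: {A}
read y: {A}
read y: {A}
read y: {A}
read y: {A}
read x: {}
The reachable set is empty and stays empty for the remaining 2 symbols.
Reachable ∩ accepting = {} — empty.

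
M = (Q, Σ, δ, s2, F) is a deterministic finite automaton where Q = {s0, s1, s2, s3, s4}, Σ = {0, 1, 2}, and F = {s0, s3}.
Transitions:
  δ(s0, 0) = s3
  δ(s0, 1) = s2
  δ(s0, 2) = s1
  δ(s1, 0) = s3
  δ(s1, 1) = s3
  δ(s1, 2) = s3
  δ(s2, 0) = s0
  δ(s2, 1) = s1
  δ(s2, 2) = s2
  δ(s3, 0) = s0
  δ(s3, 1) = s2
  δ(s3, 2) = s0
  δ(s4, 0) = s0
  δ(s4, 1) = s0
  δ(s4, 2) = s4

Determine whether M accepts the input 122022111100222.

s2 --1--> s1
s1 --2--> s3
s3 --2--> s0
s0 --0--> s3
s3 --2--> s0
s0 --2--> s1
s1 --1--> s3
s3 --1--> s2
s2 --1--> s1
s1 --1--> s3
s3 --0--> s0
s0 --0--> s3
s3 --2--> s0
s0 --2--> s1
s1 --2--> s3
End in state s3, which is an accepting state.

accepted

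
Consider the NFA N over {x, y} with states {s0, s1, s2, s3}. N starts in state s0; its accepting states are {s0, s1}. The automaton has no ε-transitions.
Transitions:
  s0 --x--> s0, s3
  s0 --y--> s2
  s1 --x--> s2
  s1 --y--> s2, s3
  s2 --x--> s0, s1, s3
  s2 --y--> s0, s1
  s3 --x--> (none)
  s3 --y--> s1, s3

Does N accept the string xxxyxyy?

accepted

Start: {s0}
read x: {s0, s3}
read x: {s0, s3}
read x: {s0, s3}
read y: {s1, s2, s3}
read x: {s0, s1, s2, s3}
read y: {s0, s1, s2, s3}
read y: {s0, s1, s2, s3}
Reachable ∩ accepting = {s0, s1} — nonempty.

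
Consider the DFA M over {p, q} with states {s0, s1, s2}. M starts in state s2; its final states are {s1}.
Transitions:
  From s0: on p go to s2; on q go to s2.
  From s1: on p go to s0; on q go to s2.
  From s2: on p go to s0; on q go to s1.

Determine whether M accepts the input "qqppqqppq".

s2 --q--> s1
s1 --q--> s2
s2 --p--> s0
s0 --p--> s2
s2 --q--> s1
s1 --q--> s2
s2 --p--> s0
s0 --p--> s2
s2 --q--> s1
End in state s1, which is an accepting state.

accepted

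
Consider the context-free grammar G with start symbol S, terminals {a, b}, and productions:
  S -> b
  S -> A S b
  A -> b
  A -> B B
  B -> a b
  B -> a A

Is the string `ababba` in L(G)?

no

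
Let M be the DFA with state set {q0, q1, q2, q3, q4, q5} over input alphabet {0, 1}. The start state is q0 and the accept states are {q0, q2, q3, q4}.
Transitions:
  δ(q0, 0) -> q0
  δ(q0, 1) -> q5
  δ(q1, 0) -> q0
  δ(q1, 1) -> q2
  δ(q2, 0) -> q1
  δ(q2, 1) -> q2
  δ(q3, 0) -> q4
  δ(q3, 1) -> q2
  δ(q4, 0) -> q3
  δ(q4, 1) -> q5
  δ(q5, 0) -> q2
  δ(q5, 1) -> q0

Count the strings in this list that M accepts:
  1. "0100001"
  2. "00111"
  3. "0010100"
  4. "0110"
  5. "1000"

3

"0100001": rejected
"00111": rejected
"0010100": accepted
"0110": accepted
"1000": accepted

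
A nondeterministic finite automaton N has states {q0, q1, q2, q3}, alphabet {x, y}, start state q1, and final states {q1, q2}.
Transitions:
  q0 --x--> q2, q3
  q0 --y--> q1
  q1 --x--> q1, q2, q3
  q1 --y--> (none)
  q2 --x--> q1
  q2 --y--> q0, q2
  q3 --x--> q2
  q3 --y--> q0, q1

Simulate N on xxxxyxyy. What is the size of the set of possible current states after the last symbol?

3

Start: {q1}
read x: {q1, q2, q3}
read x: {q1, q2, q3}
read x: {q1, q2, q3}
read x: {q1, q2, q3}
read y: {q0, q1, q2}
read x: {q1, q2, q3}
read y: {q0, q1, q2}
read y: {q0, q1, q2}
Final reachable set {q0, q1, q2} has 3 states.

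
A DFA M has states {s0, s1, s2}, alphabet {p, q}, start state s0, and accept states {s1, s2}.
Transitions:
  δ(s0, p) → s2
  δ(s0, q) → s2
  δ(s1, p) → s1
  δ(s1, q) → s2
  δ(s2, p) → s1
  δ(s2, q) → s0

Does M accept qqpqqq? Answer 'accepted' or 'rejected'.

rejected

s0 --q--> s2
s2 --q--> s0
s0 --p--> s2
s2 --q--> s0
s0 --q--> s2
s2 --q--> s0
End in state s0, which is not an accepting state.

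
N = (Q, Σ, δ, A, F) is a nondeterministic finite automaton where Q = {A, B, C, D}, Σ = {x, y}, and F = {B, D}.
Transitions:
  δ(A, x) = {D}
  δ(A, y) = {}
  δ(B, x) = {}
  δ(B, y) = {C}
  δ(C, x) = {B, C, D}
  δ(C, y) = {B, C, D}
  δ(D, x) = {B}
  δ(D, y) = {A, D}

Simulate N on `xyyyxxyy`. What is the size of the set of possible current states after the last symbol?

3

Start: {A}
read x: {D}
read y: {A, D}
read y: {A, D}
read y: {A, D}
read x: {B, D}
read x: {B}
read y: {C}
read y: {B, C, D}
Final reachable set {B, C, D} has 3 states.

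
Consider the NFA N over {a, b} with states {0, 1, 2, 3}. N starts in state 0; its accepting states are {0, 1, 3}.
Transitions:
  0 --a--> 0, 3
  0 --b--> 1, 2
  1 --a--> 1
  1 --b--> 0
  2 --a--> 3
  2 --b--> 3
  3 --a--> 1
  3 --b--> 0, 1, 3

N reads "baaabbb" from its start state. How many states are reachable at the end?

2

Start: {0}
read b: {1, 2}
read a: {1, 3}
read a: {1}
read a: {1}
read b: {0}
read b: {1, 2}
read b: {0, 3}
Final reachable set {0, 3} has 2 states.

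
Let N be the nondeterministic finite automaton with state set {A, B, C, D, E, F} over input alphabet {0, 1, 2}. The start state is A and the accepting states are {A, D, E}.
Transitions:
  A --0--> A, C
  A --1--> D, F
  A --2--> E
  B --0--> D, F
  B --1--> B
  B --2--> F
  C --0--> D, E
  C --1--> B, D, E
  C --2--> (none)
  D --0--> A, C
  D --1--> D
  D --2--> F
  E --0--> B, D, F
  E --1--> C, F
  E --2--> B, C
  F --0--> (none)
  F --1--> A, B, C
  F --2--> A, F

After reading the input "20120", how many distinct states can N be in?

3

Start: {A}
read 2: {E}
read 0: {B, D, F}
read 1: {A, B, C, D}
read 2: {E, F}
read 0: {B, D, F}
Final reachable set {B, D, F} has 3 states.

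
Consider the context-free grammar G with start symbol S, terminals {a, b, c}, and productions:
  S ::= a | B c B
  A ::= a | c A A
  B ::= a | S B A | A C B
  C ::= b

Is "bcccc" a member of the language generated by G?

no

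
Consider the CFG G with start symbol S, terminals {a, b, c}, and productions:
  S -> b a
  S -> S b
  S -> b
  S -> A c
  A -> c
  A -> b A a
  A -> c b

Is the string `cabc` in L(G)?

no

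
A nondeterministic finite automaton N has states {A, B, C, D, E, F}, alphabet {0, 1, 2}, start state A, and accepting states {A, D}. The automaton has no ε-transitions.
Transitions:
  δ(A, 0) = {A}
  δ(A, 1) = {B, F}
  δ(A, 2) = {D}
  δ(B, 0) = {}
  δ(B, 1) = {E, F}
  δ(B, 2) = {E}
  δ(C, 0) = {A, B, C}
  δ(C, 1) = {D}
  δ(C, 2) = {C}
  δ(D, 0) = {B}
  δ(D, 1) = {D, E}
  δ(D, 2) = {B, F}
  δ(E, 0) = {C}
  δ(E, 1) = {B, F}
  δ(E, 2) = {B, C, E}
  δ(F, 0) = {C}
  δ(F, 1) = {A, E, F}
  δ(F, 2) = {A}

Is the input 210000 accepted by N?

accepted

Start: {A}
read 2: {D}
read 1: {D, E}
read 0: {B, C}
read 0: {A, B, C}
read 0: {A, B, C}
read 0: {A, B, C}
Reachable ∩ accepting = {A} — nonempty.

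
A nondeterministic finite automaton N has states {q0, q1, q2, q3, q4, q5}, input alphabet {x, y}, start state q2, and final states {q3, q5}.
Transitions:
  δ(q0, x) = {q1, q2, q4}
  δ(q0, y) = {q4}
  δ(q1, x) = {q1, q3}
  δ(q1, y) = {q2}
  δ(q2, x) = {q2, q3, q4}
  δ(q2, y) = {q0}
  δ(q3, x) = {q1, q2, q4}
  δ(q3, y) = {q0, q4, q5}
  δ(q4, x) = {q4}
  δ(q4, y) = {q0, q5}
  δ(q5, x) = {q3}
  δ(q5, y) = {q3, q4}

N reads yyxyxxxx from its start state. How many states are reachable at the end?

Start: {q2}
read y: {q0}
read y: {q4}
read x: {q4}
read y: {q0, q5}
read x: {q1, q2, q3, q4}
read x: {q1, q2, q3, q4}
read x: {q1, q2, q3, q4}
read x: {q1, q2, q3, q4}
Final reachable set {q1, q2, q3, q4} has 4 states.

4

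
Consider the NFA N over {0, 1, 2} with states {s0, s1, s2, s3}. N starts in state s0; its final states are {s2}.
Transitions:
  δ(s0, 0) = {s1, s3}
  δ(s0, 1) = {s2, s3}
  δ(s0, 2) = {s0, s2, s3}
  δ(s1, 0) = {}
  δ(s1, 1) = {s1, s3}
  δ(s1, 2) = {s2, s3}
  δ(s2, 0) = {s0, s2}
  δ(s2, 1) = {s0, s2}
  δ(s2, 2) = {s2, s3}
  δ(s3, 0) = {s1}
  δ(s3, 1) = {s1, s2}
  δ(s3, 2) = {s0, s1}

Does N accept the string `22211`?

accepted

Start: {s0}
read 2: {s0, s2, s3}
read 2: {s0, s1, s2, s3}
read 2: {s0, s1, s2, s3}
read 1: {s0, s1, s2, s3}
read 1: {s0, s1, s2, s3}
Reachable ∩ accepting = {s2} — nonempty.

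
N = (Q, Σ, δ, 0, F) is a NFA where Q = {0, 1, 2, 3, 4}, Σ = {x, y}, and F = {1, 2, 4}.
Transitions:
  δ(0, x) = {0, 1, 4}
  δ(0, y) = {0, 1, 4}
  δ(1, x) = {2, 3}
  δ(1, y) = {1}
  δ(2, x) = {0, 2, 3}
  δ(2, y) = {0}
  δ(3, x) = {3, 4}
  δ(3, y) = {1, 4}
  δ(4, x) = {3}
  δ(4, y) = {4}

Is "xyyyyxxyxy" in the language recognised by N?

accepted

Start: {0}
read x: {0, 1, 4}
read y: {0, 1, 4}
read y: {0, 1, 4}
read y: {0, 1, 4}
read y: {0, 1, 4}
read x: {0, 1, 2, 3, 4}
read x: {0, 1, 2, 3, 4}
read y: {0, 1, 4}
read x: {0, 1, 2, 3, 4}
read y: {0, 1, 4}
Reachable ∩ accepting = {1, 4} — nonempty.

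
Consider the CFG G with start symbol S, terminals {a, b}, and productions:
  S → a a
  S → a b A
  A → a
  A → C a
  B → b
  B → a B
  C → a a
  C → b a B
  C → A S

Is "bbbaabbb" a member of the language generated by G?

no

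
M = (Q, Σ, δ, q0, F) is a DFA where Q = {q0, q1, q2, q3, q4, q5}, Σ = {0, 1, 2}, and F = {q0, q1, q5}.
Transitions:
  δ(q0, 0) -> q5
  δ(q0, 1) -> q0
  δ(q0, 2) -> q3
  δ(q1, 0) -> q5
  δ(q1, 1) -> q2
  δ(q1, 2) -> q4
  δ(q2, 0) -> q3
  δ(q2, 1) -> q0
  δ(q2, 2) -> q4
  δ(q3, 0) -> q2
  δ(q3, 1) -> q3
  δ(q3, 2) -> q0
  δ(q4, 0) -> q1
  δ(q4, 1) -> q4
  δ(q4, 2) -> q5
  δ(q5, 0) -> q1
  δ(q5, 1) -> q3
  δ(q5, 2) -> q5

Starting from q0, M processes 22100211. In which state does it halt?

q4

q0 --2--> q3
q3 --2--> q0
q0 --1--> q0
q0 --0--> q5
q5 --0--> q1
q1 --2--> q4
q4 --1--> q4
q4 --1--> q4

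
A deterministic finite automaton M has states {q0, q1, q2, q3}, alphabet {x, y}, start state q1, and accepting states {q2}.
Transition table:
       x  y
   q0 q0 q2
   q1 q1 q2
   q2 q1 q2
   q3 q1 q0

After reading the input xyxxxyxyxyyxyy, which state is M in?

q1 --x--> q1
q1 --y--> q2
q2 --x--> q1
q1 --x--> q1
q1 --x--> q1
q1 --y--> q2
q2 --x--> q1
q1 --y--> q2
q2 --x--> q1
q1 --y--> q2
q2 --y--> q2
q2 --x--> q1
q1 --y--> q2
q2 --y--> q2

q2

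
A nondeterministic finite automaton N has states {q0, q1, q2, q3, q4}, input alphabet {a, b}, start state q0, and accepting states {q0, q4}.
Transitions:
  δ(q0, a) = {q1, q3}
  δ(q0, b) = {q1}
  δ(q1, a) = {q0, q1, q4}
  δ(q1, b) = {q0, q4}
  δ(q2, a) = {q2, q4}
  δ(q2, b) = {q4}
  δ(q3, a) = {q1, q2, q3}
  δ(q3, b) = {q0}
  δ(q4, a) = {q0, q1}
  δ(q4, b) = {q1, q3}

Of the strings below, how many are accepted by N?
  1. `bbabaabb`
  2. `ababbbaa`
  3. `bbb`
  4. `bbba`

3

`bbabaabb`: accepted
`ababbbaa`: accepted
`bbb`: rejected
`bbba`: accepted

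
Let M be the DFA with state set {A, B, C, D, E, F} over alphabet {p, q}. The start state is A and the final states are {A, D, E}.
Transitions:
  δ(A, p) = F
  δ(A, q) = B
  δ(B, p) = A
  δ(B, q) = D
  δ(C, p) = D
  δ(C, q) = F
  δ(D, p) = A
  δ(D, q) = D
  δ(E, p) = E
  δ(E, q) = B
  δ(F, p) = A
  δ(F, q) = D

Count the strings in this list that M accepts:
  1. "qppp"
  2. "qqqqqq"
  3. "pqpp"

"qppp": accepted
"qqqqqq": accepted
"pqpp": rejected

2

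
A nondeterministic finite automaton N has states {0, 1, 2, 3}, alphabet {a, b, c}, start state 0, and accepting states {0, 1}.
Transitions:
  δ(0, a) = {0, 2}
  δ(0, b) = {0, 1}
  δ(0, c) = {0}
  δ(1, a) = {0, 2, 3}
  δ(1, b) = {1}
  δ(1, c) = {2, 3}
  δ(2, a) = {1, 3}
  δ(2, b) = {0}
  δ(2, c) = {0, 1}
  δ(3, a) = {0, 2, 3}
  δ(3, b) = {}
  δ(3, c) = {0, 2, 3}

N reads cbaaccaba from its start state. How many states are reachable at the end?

Start: {0}
read c: {0}
read b: {0, 1}
read a: {0, 2, 3}
read a: {0, 1, 2, 3}
read c: {0, 1, 2, 3}
read c: {0, 1, 2, 3}
read a: {0, 1, 2, 3}
read b: {0, 1}
read a: {0, 2, 3}
Final reachable set {0, 2, 3} has 3 states.

3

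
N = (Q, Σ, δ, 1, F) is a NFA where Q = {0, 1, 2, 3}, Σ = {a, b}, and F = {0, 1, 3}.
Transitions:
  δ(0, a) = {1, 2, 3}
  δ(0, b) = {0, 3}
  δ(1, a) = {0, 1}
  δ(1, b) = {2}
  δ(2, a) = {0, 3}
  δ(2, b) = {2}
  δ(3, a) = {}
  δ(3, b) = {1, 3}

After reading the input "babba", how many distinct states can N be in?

4

Start: {1}
read b: {2}
read a: {0, 3}
read b: {0, 1, 3}
read b: {0, 1, 2, 3}
read a: {0, 1, 2, 3}
Final reachable set {0, 1, 2, 3} has 4 states.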